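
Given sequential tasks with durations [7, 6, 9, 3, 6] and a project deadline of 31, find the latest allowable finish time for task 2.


LF(activity 2) = deadline - sum of successor durations
Successors: activities 3 through 5 with durations [9, 3, 6]
Sum of successor durations = 18
LF = 31 - 18 = 13

13


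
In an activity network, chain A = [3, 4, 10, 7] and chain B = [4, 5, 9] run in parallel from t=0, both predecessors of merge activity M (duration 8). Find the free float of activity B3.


ES(B3) = sum of predecessors on chain B = 9
EF(B3) = ES + duration = 9 + 9 = 18
Successor of B3 is M. ES(M) = max(sum(A), sum(B)) = max(24, 18) = 24
Free float = ES(successor) - EF(current) = 24 - 18 = 6

6


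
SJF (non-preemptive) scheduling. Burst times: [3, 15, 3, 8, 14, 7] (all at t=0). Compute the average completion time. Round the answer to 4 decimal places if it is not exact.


SJF order (ascending): [3, 3, 7, 8, 14, 15]
Completion times:
  Job 1: burst=3, C=3
  Job 2: burst=3, C=6
  Job 3: burst=7, C=13
  Job 4: burst=8, C=21
  Job 5: burst=14, C=35
  Job 6: burst=15, C=50
Average completion = 128/6 = 21.3333

21.3333


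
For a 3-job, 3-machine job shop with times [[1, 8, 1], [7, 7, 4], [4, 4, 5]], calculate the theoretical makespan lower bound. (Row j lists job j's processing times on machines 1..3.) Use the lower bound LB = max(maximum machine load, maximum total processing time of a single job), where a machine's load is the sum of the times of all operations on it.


Machine loads:
  Machine 1: 1 + 7 + 4 = 12
  Machine 2: 8 + 7 + 4 = 19
  Machine 3: 1 + 4 + 5 = 10
Max machine load = 19
Job totals:
  Job 1: 10
  Job 2: 18
  Job 3: 13
Max job total = 18
Lower bound = max(19, 18) = 19

19


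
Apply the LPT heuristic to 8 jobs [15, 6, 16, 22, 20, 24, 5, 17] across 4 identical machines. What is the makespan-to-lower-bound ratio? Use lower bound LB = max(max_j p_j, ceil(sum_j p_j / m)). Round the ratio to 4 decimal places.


LPT order: [24, 22, 20, 17, 16, 15, 6, 5]
Machine loads after assignment: [29, 28, 35, 33]
LPT makespan = 35
Lower bound = max(max_job, ceil(total/4)) = max(24, 32) = 32
Ratio = 35 / 32 = 1.0938

1.0938


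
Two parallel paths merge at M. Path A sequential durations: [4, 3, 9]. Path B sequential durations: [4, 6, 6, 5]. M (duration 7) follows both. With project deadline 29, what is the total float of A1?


Forward pass: ES(A1) = sum of predecessors on chain A = 0
EF = ES + duration = 0 + 4 = 4
Backward pass: LF(M) = deadline = 29; LS(M) = 29 - 7 = 22
LF(A1) = LS(M) - sum(successors on chain A) = 22 - 12 = 10
LS = LF - duration = 10 - 4 = 6
Total float = LS - ES = 6 - 0 = 6

6


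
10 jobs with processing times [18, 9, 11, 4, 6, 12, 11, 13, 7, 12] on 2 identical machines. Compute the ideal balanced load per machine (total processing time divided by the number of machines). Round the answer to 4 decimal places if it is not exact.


Total processing time = 18 + 9 + 11 + 4 + 6 + 12 + 11 + 13 + 7 + 12 = 103
Number of machines = 2
Ideal balanced load = 103 / 2 = 51.5

51.5


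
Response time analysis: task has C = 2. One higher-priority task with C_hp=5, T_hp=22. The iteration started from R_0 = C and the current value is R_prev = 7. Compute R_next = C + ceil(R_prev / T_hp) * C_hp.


R_next = C + ceil(R_prev / T_hp) * C_hp
ceil(7 / 22) = ceil(0.3182) = 1
Interference = 1 * 5 = 5
R_next = 2 + 5 = 7
R_next = R_prev, so the iteration has converged (response time = 7).

7


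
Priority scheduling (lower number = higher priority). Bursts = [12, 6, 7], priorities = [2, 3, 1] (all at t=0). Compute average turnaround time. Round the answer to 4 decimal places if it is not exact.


Sort by priority (ascending = highest first):
Order: [(1, 7), (2, 12), (3, 6)]
Completion times:
  Priority 1, burst=7, C=7
  Priority 2, burst=12, C=19
  Priority 3, burst=6, C=25
Average turnaround = 51/3 = 17.0

17.0


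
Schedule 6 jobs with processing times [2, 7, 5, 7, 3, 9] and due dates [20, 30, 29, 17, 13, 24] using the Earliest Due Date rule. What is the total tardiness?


Sort by due date (EDD order): [(3, 13), (7, 17), (2, 20), (9, 24), (5, 29), (7, 30)]
Compute completion times and tardiness:
  Job 1: p=3, d=13, C=3, tardiness=max(0,3-13)=0
  Job 2: p=7, d=17, C=10, tardiness=max(0,10-17)=0
  Job 3: p=2, d=20, C=12, tardiness=max(0,12-20)=0
  Job 4: p=9, d=24, C=21, tardiness=max(0,21-24)=0
  Job 5: p=5, d=29, C=26, tardiness=max(0,26-29)=0
  Job 6: p=7, d=30, C=33, tardiness=max(0,33-30)=3
Total tardiness = 3

3


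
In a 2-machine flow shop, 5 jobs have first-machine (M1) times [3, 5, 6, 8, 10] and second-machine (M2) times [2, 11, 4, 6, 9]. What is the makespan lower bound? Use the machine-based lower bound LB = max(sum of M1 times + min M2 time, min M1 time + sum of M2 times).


LB1 = sum(M1 times) + min(M2 times) = 32 + 2 = 34
LB2 = min(M1 times) + sum(M2 times) = 3 + 32 = 35
Lower bound = max(LB1, LB2) = max(34, 35) = 35

35


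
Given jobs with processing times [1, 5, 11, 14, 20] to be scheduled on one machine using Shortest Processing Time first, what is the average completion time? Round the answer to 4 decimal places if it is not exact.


Sort jobs by processing time (SPT order): [1, 5, 11, 14, 20]
Compute completion times sequentially:
  Job 1: processing = 1, completes at 1
  Job 2: processing = 5, completes at 6
  Job 3: processing = 11, completes at 17
  Job 4: processing = 14, completes at 31
  Job 5: processing = 20, completes at 51
Sum of completion times = 106
Average completion time = 106/5 = 21.2

21.2


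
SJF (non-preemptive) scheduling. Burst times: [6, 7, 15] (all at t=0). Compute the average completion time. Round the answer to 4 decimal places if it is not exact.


SJF order (ascending): [6, 7, 15]
Completion times:
  Job 1: burst=6, C=6
  Job 2: burst=7, C=13
  Job 3: burst=15, C=28
Average completion = 47/3 = 15.6667

15.6667


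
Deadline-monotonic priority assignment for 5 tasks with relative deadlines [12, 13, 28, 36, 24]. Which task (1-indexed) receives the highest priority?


Sort tasks by relative deadline (ascending):
  Task 1: deadline = 12
  Task 2: deadline = 13
  Task 5: deadline = 24
  Task 3: deadline = 28
  Task 4: deadline = 36
Priority order (highest first): [1, 2, 5, 3, 4]
Highest priority task = 1

1


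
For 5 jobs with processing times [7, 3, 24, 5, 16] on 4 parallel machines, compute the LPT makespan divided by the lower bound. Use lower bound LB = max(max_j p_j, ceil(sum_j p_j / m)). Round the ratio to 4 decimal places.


LPT order: [24, 16, 7, 5, 3]
Machine loads after assignment: [24, 16, 7, 8]
LPT makespan = 24
Lower bound = max(max_job, ceil(total/4)) = max(24, 14) = 24
Ratio = 24 / 24 = 1.0

1.0


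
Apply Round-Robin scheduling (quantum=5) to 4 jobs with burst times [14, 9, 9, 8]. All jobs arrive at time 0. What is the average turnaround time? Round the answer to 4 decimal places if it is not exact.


Time quantum = 5
Execution trace:
  J1 runs 5 units, time = 5
  J2 runs 5 units, time = 10
  J3 runs 5 units, time = 15
  J4 runs 5 units, time = 20
  J1 runs 5 units, time = 25
  J2 runs 4 units, time = 29
  J3 runs 4 units, time = 33
  J4 runs 3 units, time = 36
  J1 runs 4 units, time = 40
Finish times: [40, 29, 33, 36]
Average turnaround = 138/4 = 34.5

34.5


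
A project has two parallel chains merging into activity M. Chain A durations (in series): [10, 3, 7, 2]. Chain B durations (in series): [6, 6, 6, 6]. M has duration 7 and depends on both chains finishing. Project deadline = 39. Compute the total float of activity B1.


Forward pass: ES(B1) = sum of predecessors on chain B = 0
EF = ES + duration = 0 + 6 = 6
Backward pass: LF(M) = deadline = 39; LS(M) = 39 - 7 = 32
LF(B1) = LS(M) - sum(successors on chain B) = 32 - 18 = 14
LS = LF - duration = 14 - 6 = 8
Total float = LS - ES = 8 - 0 = 8

8


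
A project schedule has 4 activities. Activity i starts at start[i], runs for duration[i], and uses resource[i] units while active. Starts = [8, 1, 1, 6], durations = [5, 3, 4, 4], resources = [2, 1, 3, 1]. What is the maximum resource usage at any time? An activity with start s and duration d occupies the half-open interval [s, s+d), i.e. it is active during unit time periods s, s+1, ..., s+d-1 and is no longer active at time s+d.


Each activity i is active on [start_i, start_i + duration_i).
Compute total resource usage per time slot:
  t=0: active resources = [], total = 0
  t=1: active resources = [1, 3], total = 4
  t=2: active resources = [1, 3], total = 4
  t=3: active resources = [1, 3], total = 4
  t=4: active resources = [3], total = 3
  t=5: active resources = [], total = 0
  t=6: active resources = [1], total = 1
  t=7: active resources = [1], total = 1
  t=8: active resources = [2, 1], total = 3
  t=9: active resources = [2, 1], total = 3
  t=10: active resources = [2], total = 2
  t=11: active resources = [2], total = 2
  t=12: active resources = [2], total = 2
Peak resource demand = 4

4


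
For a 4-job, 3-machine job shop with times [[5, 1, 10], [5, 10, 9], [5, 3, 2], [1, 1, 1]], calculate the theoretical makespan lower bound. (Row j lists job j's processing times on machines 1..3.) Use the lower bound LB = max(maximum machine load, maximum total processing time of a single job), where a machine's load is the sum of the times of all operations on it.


Machine loads:
  Machine 1: 5 + 5 + 5 + 1 = 16
  Machine 2: 1 + 10 + 3 + 1 = 15
  Machine 3: 10 + 9 + 2 + 1 = 22
Max machine load = 22
Job totals:
  Job 1: 16
  Job 2: 24
  Job 3: 10
  Job 4: 3
Max job total = 24
Lower bound = max(22, 24) = 24

24


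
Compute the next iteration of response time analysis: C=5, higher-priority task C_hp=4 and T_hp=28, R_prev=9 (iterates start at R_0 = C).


R_next = C + ceil(R_prev / T_hp) * C_hp
ceil(9 / 28) = ceil(0.3214) = 1
Interference = 1 * 4 = 4
R_next = 5 + 4 = 9
R_next = R_prev, so the iteration has converged (response time = 9).

9


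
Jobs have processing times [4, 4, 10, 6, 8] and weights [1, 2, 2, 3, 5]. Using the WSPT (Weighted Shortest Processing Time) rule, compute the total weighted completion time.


Compute p/w ratios and sort ascending (WSPT): [(8, 5), (4, 2), (6, 3), (4, 1), (10, 2)]
Compute weighted completion times:
  Job (p=8,w=5): C=8, w*C=5*8=40
  Job (p=4,w=2): C=12, w*C=2*12=24
  Job (p=6,w=3): C=18, w*C=3*18=54
  Job (p=4,w=1): C=22, w*C=1*22=22
  Job (p=10,w=2): C=32, w*C=2*32=64
Total weighted completion time = 204

204


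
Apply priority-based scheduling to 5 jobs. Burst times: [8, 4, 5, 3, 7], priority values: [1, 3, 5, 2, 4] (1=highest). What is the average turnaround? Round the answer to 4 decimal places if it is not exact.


Sort by priority (ascending = highest first):
Order: [(1, 8), (2, 3), (3, 4), (4, 7), (5, 5)]
Completion times:
  Priority 1, burst=8, C=8
  Priority 2, burst=3, C=11
  Priority 3, burst=4, C=15
  Priority 4, burst=7, C=22
  Priority 5, burst=5, C=27
Average turnaround = 83/5 = 16.6

16.6


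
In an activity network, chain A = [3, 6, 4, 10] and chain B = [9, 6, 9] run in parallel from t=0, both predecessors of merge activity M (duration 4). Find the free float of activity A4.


ES(A4) = sum of predecessors on chain A = 13
EF(A4) = ES + duration = 13 + 10 = 23
Successor of A4 is M. ES(M) = max(sum(A), sum(B)) = max(23, 24) = 24
Free float = ES(successor) - EF(current) = 24 - 23 = 1

1


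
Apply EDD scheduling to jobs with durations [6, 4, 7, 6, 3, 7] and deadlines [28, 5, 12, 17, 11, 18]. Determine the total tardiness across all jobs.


Sort by due date (EDD order): [(4, 5), (3, 11), (7, 12), (6, 17), (7, 18), (6, 28)]
Compute completion times and tardiness:
  Job 1: p=4, d=5, C=4, tardiness=max(0,4-5)=0
  Job 2: p=3, d=11, C=7, tardiness=max(0,7-11)=0
  Job 3: p=7, d=12, C=14, tardiness=max(0,14-12)=2
  Job 4: p=6, d=17, C=20, tardiness=max(0,20-17)=3
  Job 5: p=7, d=18, C=27, tardiness=max(0,27-18)=9
  Job 6: p=6, d=28, C=33, tardiness=max(0,33-28)=5
Total tardiness = 19

19


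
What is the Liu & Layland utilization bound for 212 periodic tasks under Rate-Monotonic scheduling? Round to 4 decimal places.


Compute 2^(1/212) = 1.0032749130
Subtract 1: 1.0032749130 - 1 = 0.0032749130
Multiply by n: 212 * 0.0032749130 = 0.6942815560
Round to 4 dp: 0.6943

0.6943


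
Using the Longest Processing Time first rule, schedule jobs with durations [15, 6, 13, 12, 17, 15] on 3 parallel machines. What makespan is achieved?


Sort jobs in decreasing order (LPT): [17, 15, 15, 13, 12, 6]
Assign each job to the least loaded machine:
  Machine 1: jobs [17, 6], load = 23
  Machine 2: jobs [15, 13], load = 28
  Machine 3: jobs [15, 12], load = 27
Makespan = max load = 28

28


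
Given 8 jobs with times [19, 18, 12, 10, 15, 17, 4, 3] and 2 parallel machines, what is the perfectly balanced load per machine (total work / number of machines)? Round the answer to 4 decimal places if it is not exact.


Total processing time = 19 + 18 + 12 + 10 + 15 + 17 + 4 + 3 = 98
Number of machines = 2
Ideal balanced load = 98 / 2 = 49.0

49.0


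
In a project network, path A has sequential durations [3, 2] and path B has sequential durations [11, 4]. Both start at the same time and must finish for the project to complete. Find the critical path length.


Path A total = 3 + 2 = 5
Path B total = 11 + 4 = 15
Critical path = longest path = max(5, 15) = 15

15


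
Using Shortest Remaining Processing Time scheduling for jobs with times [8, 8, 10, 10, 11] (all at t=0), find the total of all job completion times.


Since all jobs arrive at t=0, SRPT equals SPT ordering.
SPT order: [8, 8, 10, 10, 11]
Completion times:
  Job 1: p=8, C=8
  Job 2: p=8, C=16
  Job 3: p=10, C=26
  Job 4: p=10, C=36
  Job 5: p=11, C=47
Total completion time = 8 + 16 + 26 + 36 + 47 = 133

133


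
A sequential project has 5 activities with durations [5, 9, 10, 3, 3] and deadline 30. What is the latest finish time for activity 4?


LF(activity 4) = deadline - sum of successor durations
Successors: activities 5 through 5 with durations [3]
Sum of successor durations = 3
LF = 30 - 3 = 27

27


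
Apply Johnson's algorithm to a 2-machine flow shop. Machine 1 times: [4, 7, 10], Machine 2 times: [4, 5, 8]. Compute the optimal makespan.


Apply Johnson's rule:
  Group 1 (a <= b): [(1, 4, 4)]
  Group 2 (a > b): [(3, 10, 8), (2, 7, 5)]
Optimal job order: [1, 3, 2]
Schedule:
  Job 1: M1 done at 4, M2 done at 8
  Job 3: M1 done at 14, M2 done at 22
  Job 2: M1 done at 21, M2 done at 27
Makespan = 27

27


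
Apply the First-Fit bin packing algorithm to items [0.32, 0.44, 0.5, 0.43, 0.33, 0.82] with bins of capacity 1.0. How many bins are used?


Place items sequentially using First-Fit:
  Item 0.32 -> new Bin 1
  Item 0.44 -> Bin 1 (now 0.76)
  Item 0.5 -> new Bin 2
  Item 0.43 -> Bin 2 (now 0.93)
  Item 0.33 -> new Bin 3
  Item 0.82 -> new Bin 4
Total bins used = 4

4


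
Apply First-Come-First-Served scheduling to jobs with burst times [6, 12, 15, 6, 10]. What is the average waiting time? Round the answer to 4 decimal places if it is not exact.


FCFS order (as given): [6, 12, 15, 6, 10]
Waiting times:
  Job 1: wait = 0
  Job 2: wait = 6
  Job 3: wait = 18
  Job 4: wait = 33
  Job 5: wait = 39
Sum of waiting times = 96
Average waiting time = 96/5 = 19.2

19.2


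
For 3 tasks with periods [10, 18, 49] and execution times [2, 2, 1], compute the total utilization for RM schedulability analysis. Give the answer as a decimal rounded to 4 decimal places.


Compute individual utilizations (exact fractions):
  Task 1: C/T = 2/10 = 1/5 (approx. 0.2)
  Task 2: C/T = 2/18 = 1/9 (approx. 0.1111)
  Task 3: C/T = 1/49 (approx. 0.0204)
Total utilization U = 1/5 + 1/9 + 1/49 = 731/2205
Rounded to 4 decimal places: U = 0.3315
RM (Liu & Layland) bound for 3 tasks = 0.779763; compare with U = 731/2205 (approx. 0.331519)
U <= bound, so schedulable by RM sufficient condition.

0.3315


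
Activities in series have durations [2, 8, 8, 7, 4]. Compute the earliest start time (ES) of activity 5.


Activity 5 starts after activities 1 through 4 complete.
Predecessor durations: [2, 8, 8, 7]
ES = 2 + 8 + 8 + 7 = 25

25


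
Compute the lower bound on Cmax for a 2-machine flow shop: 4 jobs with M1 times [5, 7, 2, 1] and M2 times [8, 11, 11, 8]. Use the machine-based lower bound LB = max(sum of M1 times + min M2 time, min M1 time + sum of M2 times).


LB1 = sum(M1 times) + min(M2 times) = 15 + 8 = 23
LB2 = min(M1 times) + sum(M2 times) = 1 + 38 = 39
Lower bound = max(LB1, LB2) = max(23, 39) = 39

39


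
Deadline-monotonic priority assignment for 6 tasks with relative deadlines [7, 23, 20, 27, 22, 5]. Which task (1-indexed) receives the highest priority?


Sort tasks by relative deadline (ascending):
  Task 6: deadline = 5
  Task 1: deadline = 7
  Task 3: deadline = 20
  Task 5: deadline = 22
  Task 2: deadline = 23
  Task 4: deadline = 27
Priority order (highest first): [6, 1, 3, 5, 2, 4]
Highest priority task = 6

6


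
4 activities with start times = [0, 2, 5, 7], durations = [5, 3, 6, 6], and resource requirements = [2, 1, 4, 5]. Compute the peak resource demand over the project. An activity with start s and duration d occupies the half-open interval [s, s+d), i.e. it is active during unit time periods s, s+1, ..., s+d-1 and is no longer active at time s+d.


Each activity i is active on [start_i, start_i + duration_i).
Compute total resource usage per time slot:
  t=0: active resources = [2], total = 2
  t=1: active resources = [2], total = 2
  t=2: active resources = [2, 1], total = 3
  t=3: active resources = [2, 1], total = 3
  t=4: active resources = [2, 1], total = 3
  t=5: active resources = [4], total = 4
  t=6: active resources = [4], total = 4
  t=7: active resources = [4, 5], total = 9
  t=8: active resources = [4, 5], total = 9
  t=9: active resources = [4, 5], total = 9
  t=10: active resources = [4, 5], total = 9
  t=11: active resources = [5], total = 5
  t=12: active resources = [5], total = 5
Peak resource demand = 9

9


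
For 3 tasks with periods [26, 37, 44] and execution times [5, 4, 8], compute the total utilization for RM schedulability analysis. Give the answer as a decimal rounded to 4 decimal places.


Compute individual utilizations (exact fractions):
  Task 1: C/T = 5/26 (approx. 0.1923)
  Task 2: C/T = 4/37 (approx. 0.1081)
  Task 3: C/T = 8/44 = 2/11 (approx. 0.1818)
Total utilization U = 5/26 + 4/37 + 2/11 = 5103/10582
Rounded to 4 decimal places: U = 0.4822
RM (Liu & Layland) bound for 3 tasks = 0.779763; compare with U = 5103/10582 (approx. 0.482234)
U <= bound, so schedulable by RM sufficient condition.

0.4822


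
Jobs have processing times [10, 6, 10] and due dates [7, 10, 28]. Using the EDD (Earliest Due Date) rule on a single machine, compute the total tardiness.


Sort by due date (EDD order): [(10, 7), (6, 10), (10, 28)]
Compute completion times and tardiness:
  Job 1: p=10, d=7, C=10, tardiness=max(0,10-7)=3
  Job 2: p=6, d=10, C=16, tardiness=max(0,16-10)=6
  Job 3: p=10, d=28, C=26, tardiness=max(0,26-28)=0
Total tardiness = 9

9


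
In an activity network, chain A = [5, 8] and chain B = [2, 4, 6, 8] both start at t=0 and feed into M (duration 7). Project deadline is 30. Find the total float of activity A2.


Forward pass: ES(A2) = sum of predecessors on chain A = 5
EF = ES + duration = 5 + 8 = 13
Backward pass: LF(M) = deadline = 30; LS(M) = 30 - 7 = 23
LF(A2) = LS(M) - sum(successors on chain A) = 23 - 0 = 23
LS = LF - duration = 23 - 8 = 15
Total float = LS - ES = 15 - 5 = 10

10


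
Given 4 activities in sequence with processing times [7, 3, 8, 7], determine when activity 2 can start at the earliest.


Activity 2 starts after activities 1 through 1 complete.
Predecessor durations: [7]
ES = 7 = 7

7


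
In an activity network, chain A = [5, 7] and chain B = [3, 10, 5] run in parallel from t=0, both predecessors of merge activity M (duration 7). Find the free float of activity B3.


ES(B3) = sum of predecessors on chain B = 13
EF(B3) = ES + duration = 13 + 5 = 18
Successor of B3 is M. ES(M) = max(sum(A), sum(B)) = max(12, 18) = 18
Free float = ES(successor) - EF(current) = 18 - 18 = 0

0


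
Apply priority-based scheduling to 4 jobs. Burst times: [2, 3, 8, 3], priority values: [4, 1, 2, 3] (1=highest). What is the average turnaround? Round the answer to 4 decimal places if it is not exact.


Sort by priority (ascending = highest first):
Order: [(1, 3), (2, 8), (3, 3), (4, 2)]
Completion times:
  Priority 1, burst=3, C=3
  Priority 2, burst=8, C=11
  Priority 3, burst=3, C=14
  Priority 4, burst=2, C=16
Average turnaround = 44/4 = 11.0

11.0


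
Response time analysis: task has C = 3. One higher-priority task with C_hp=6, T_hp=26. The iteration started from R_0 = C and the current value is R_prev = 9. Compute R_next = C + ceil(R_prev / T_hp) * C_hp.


R_next = C + ceil(R_prev / T_hp) * C_hp
ceil(9 / 26) = ceil(0.3462) = 1
Interference = 1 * 6 = 6
R_next = 3 + 6 = 9
R_next = R_prev, so the iteration has converged (response time = 9).

9


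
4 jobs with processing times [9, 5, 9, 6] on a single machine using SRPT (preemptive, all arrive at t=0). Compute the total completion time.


Since all jobs arrive at t=0, SRPT equals SPT ordering.
SPT order: [5, 6, 9, 9]
Completion times:
  Job 1: p=5, C=5
  Job 2: p=6, C=11
  Job 3: p=9, C=20
  Job 4: p=9, C=29
Total completion time = 5 + 11 + 20 + 29 = 65

65


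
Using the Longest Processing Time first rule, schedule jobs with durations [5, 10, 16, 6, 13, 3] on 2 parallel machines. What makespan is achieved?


Sort jobs in decreasing order (LPT): [16, 13, 10, 6, 5, 3]
Assign each job to the least loaded machine:
  Machine 1: jobs [16, 6, 5], load = 27
  Machine 2: jobs [13, 10, 3], load = 26
Makespan = max load = 27

27


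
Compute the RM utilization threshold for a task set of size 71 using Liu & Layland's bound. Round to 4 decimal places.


Compute 2^(1/71) = 1.0098104463
Subtract 1: 1.0098104463 - 1 = 0.0098104463
Multiply by n: 71 * 0.0098104463 = 0.6965416873
Round to 4 dp: 0.6965

0.6965


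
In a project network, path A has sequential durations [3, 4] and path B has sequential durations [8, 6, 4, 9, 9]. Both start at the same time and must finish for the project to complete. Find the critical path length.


Path A total = 3 + 4 = 7
Path B total = 8 + 6 + 4 + 9 + 9 = 36
Critical path = longest path = max(7, 36) = 36

36


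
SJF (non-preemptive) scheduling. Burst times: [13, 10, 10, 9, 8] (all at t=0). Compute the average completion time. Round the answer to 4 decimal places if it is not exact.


SJF order (ascending): [8, 9, 10, 10, 13]
Completion times:
  Job 1: burst=8, C=8
  Job 2: burst=9, C=17
  Job 3: burst=10, C=27
  Job 4: burst=10, C=37
  Job 5: burst=13, C=50
Average completion = 139/5 = 27.8

27.8


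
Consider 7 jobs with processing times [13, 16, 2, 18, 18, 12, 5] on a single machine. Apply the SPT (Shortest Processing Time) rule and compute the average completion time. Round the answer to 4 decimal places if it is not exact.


Sort jobs by processing time (SPT order): [2, 5, 12, 13, 16, 18, 18]
Compute completion times sequentially:
  Job 1: processing = 2, completes at 2
  Job 2: processing = 5, completes at 7
  Job 3: processing = 12, completes at 19
  Job 4: processing = 13, completes at 32
  Job 5: processing = 16, completes at 48
  Job 6: processing = 18, completes at 66
  Job 7: processing = 18, completes at 84
Sum of completion times = 258
Average completion time = 258/7 = 36.8571

36.8571


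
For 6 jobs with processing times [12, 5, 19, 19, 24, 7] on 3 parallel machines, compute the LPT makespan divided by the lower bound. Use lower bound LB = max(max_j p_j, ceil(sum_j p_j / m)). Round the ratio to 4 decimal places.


LPT order: [24, 19, 19, 12, 7, 5]
Machine loads after assignment: [29, 31, 26]
LPT makespan = 31
Lower bound = max(max_job, ceil(total/3)) = max(24, 29) = 29
Ratio = 31 / 29 = 1.069

1.069


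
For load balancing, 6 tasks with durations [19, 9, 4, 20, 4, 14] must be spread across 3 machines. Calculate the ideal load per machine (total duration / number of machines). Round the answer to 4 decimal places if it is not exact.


Total processing time = 19 + 9 + 4 + 20 + 4 + 14 = 70
Number of machines = 3
Ideal balanced load = 70 / 3 = 23.3333

23.3333


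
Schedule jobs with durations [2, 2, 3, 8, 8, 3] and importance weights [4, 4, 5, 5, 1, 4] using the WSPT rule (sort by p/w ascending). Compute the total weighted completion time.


Compute p/w ratios and sort ascending (WSPT): [(2, 4), (2, 4), (3, 5), (3, 4), (8, 5), (8, 1)]
Compute weighted completion times:
  Job (p=2,w=4): C=2, w*C=4*2=8
  Job (p=2,w=4): C=4, w*C=4*4=16
  Job (p=3,w=5): C=7, w*C=5*7=35
  Job (p=3,w=4): C=10, w*C=4*10=40
  Job (p=8,w=5): C=18, w*C=5*18=90
  Job (p=8,w=1): C=26, w*C=1*26=26
Total weighted completion time = 215

215


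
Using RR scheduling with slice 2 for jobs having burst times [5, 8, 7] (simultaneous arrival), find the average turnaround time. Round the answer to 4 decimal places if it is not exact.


Time quantum = 2
Execution trace:
  J1 runs 2 units, time = 2
  J2 runs 2 units, time = 4
  J3 runs 2 units, time = 6
  J1 runs 2 units, time = 8
  J2 runs 2 units, time = 10
  J3 runs 2 units, time = 12
  J1 runs 1 units, time = 13
  J2 runs 2 units, time = 15
  J3 runs 2 units, time = 17
  J2 runs 2 units, time = 19
  J3 runs 1 units, time = 20
Finish times: [13, 19, 20]
Average turnaround = 52/3 = 17.3333

17.3333


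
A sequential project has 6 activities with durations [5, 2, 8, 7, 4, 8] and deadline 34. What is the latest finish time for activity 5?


LF(activity 5) = deadline - sum of successor durations
Successors: activities 6 through 6 with durations [8]
Sum of successor durations = 8
LF = 34 - 8 = 26

26


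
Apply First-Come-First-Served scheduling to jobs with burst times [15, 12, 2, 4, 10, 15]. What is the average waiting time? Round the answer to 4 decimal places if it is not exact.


FCFS order (as given): [15, 12, 2, 4, 10, 15]
Waiting times:
  Job 1: wait = 0
  Job 2: wait = 15
  Job 3: wait = 27
  Job 4: wait = 29
  Job 5: wait = 33
  Job 6: wait = 43
Sum of waiting times = 147
Average waiting time = 147/6 = 24.5

24.5


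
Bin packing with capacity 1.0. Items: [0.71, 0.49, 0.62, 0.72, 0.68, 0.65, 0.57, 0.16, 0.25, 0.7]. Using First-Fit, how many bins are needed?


Place items sequentially using First-Fit:
  Item 0.71 -> new Bin 1
  Item 0.49 -> new Bin 2
  Item 0.62 -> new Bin 3
  Item 0.72 -> new Bin 4
  Item 0.68 -> new Bin 5
  Item 0.65 -> new Bin 6
  Item 0.57 -> new Bin 7
  Item 0.16 -> Bin 1 (now 0.87)
  Item 0.25 -> Bin 2 (now 0.74)
  Item 0.7 -> new Bin 8
Total bins used = 8

8


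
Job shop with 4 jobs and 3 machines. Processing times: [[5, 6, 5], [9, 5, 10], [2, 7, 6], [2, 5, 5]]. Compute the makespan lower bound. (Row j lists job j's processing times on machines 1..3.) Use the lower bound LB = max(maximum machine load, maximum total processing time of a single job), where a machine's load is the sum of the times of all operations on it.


Machine loads:
  Machine 1: 5 + 9 + 2 + 2 = 18
  Machine 2: 6 + 5 + 7 + 5 = 23
  Machine 3: 5 + 10 + 6 + 5 = 26
Max machine load = 26
Job totals:
  Job 1: 16
  Job 2: 24
  Job 3: 15
  Job 4: 12
Max job total = 24
Lower bound = max(26, 24) = 26

26


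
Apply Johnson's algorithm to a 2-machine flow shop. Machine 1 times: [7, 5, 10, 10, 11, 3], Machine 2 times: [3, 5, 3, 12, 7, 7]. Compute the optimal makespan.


Apply Johnson's rule:
  Group 1 (a <= b): [(6, 3, 7), (2, 5, 5), (4, 10, 12)]
  Group 2 (a > b): [(5, 11, 7), (1, 7, 3), (3, 10, 3)]
Optimal job order: [6, 2, 4, 5, 1, 3]
Schedule:
  Job 6: M1 done at 3, M2 done at 10
  Job 2: M1 done at 8, M2 done at 15
  Job 4: M1 done at 18, M2 done at 30
  Job 5: M1 done at 29, M2 done at 37
  Job 1: M1 done at 36, M2 done at 40
  Job 3: M1 done at 46, M2 done at 49
Makespan = 49

49


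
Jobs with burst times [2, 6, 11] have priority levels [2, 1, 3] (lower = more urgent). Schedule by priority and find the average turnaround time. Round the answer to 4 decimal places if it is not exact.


Sort by priority (ascending = highest first):
Order: [(1, 6), (2, 2), (3, 11)]
Completion times:
  Priority 1, burst=6, C=6
  Priority 2, burst=2, C=8
  Priority 3, burst=11, C=19
Average turnaround = 33/3 = 11.0

11.0


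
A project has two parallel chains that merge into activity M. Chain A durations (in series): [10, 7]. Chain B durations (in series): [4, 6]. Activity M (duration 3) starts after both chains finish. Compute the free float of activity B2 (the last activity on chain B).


ES(B2) = sum of predecessors on chain B = 4
EF(B2) = ES + duration = 4 + 6 = 10
Successor of B2 is M. ES(M) = max(sum(A), sum(B)) = max(17, 10) = 17
Free float = ES(successor) - EF(current) = 17 - 10 = 7

7


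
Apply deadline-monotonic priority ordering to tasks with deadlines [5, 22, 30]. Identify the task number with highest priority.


Sort tasks by relative deadline (ascending):
  Task 1: deadline = 5
  Task 2: deadline = 22
  Task 3: deadline = 30
Priority order (highest first): [1, 2, 3]
Highest priority task = 1

1


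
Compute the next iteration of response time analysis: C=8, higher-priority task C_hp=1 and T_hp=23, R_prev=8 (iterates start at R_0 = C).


R_next = C + ceil(R_prev / T_hp) * C_hp
ceil(8 / 23) = ceil(0.3478) = 1
Interference = 1 * 1 = 1
R_next = 8 + 1 = 9

9


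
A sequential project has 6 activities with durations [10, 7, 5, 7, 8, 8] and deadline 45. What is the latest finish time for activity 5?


LF(activity 5) = deadline - sum of successor durations
Successors: activities 6 through 6 with durations [8]
Sum of successor durations = 8
LF = 45 - 8 = 37

37


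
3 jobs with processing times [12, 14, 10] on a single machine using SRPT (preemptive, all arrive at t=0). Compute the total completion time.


Since all jobs arrive at t=0, SRPT equals SPT ordering.
SPT order: [10, 12, 14]
Completion times:
  Job 1: p=10, C=10
  Job 2: p=12, C=22
  Job 3: p=14, C=36
Total completion time = 10 + 22 + 36 = 68

68


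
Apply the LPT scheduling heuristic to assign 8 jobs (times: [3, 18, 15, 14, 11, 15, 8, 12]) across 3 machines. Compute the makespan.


Sort jobs in decreasing order (LPT): [18, 15, 15, 14, 12, 11, 8, 3]
Assign each job to the least loaded machine:
  Machine 1: jobs [18, 11, 3], load = 32
  Machine 2: jobs [15, 14], load = 29
  Machine 3: jobs [15, 12, 8], load = 35
Makespan = max load = 35

35


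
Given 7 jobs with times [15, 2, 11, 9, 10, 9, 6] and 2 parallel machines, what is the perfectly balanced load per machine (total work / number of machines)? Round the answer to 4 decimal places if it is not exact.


Total processing time = 15 + 2 + 11 + 9 + 10 + 9 + 6 = 62
Number of machines = 2
Ideal balanced load = 62 / 2 = 31.0

31.0


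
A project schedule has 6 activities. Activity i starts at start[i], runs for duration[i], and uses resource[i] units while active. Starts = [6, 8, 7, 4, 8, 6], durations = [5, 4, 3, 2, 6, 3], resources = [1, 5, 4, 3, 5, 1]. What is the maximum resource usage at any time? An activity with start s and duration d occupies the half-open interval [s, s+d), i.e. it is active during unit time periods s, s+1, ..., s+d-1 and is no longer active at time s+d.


Each activity i is active on [start_i, start_i + duration_i).
Compute total resource usage per time slot:
  t=0: active resources = [], total = 0
  t=1: active resources = [], total = 0
  t=2: active resources = [], total = 0
  t=3: active resources = [], total = 0
  t=4: active resources = [3], total = 3
  t=5: active resources = [3], total = 3
  t=6: active resources = [1, 1], total = 2
  t=7: active resources = [1, 4, 1], total = 6
  t=8: active resources = [1, 5, 4, 5, 1], total = 16
  t=9: active resources = [1, 5, 4, 5], total = 15
  t=10: active resources = [1, 5, 5], total = 11
  t=11: active resources = [5, 5], total = 10
  t=12: active resources = [5], total = 5
  t=13: active resources = [5], total = 5
Peak resource demand = 16

16


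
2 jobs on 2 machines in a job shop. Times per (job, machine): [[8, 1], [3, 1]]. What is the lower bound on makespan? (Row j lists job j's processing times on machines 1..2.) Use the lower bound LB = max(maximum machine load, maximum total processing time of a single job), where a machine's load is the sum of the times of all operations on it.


Machine loads:
  Machine 1: 8 + 3 = 11
  Machine 2: 1 + 1 = 2
Max machine load = 11
Job totals:
  Job 1: 9
  Job 2: 4
Max job total = 9
Lower bound = max(11, 9) = 11

11


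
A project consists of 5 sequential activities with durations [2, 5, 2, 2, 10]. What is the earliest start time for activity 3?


Activity 3 starts after activities 1 through 2 complete.
Predecessor durations: [2, 5]
ES = 2 + 5 = 7

7


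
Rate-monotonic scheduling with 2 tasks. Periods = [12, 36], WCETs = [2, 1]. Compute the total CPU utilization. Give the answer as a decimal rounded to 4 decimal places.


Compute individual utilizations (exact fractions):
  Task 1: C/T = 2/12 = 1/6 (approx. 0.1667)
  Task 2: C/T = 1/36 (approx. 0.0278)
Total utilization U = 1/6 + 1/36 = 7/36
Rounded to 4 decimal places: U = 0.1944
RM (Liu & Layland) bound for 2 tasks = 0.828427; compare with U = 7/36 (approx. 0.194444)
U <= bound, so schedulable by RM sufficient condition.

0.1944


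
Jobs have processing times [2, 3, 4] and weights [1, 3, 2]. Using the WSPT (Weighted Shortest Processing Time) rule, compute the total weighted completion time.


Compute p/w ratios and sort ascending (WSPT): [(3, 3), (2, 1), (4, 2)]
Compute weighted completion times:
  Job (p=3,w=3): C=3, w*C=3*3=9
  Job (p=2,w=1): C=5, w*C=1*5=5
  Job (p=4,w=2): C=9, w*C=2*9=18
Total weighted completion time = 32

32


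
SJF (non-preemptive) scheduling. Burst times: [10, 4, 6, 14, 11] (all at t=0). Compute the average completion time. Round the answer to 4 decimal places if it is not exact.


SJF order (ascending): [4, 6, 10, 11, 14]
Completion times:
  Job 1: burst=4, C=4
  Job 2: burst=6, C=10
  Job 3: burst=10, C=20
  Job 4: burst=11, C=31
  Job 5: burst=14, C=45
Average completion = 110/5 = 22.0

22.0


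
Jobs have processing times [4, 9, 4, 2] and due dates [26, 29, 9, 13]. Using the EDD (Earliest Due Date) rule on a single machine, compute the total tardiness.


Sort by due date (EDD order): [(4, 9), (2, 13), (4, 26), (9, 29)]
Compute completion times and tardiness:
  Job 1: p=4, d=9, C=4, tardiness=max(0,4-9)=0
  Job 2: p=2, d=13, C=6, tardiness=max(0,6-13)=0
  Job 3: p=4, d=26, C=10, tardiness=max(0,10-26)=0
  Job 4: p=9, d=29, C=19, tardiness=max(0,19-29)=0
Total tardiness = 0

0


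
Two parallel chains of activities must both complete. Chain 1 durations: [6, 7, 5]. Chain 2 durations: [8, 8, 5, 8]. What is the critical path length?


Path A total = 6 + 7 + 5 = 18
Path B total = 8 + 8 + 5 + 8 = 29
Critical path = longest path = max(18, 29) = 29

29


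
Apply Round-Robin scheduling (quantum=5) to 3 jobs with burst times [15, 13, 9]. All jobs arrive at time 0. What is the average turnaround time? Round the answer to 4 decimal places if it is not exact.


Time quantum = 5
Execution trace:
  J1 runs 5 units, time = 5
  J2 runs 5 units, time = 10
  J3 runs 5 units, time = 15
  J1 runs 5 units, time = 20
  J2 runs 5 units, time = 25
  J3 runs 4 units, time = 29
  J1 runs 5 units, time = 34
  J2 runs 3 units, time = 37
Finish times: [34, 37, 29]
Average turnaround = 100/3 = 33.3333

33.3333


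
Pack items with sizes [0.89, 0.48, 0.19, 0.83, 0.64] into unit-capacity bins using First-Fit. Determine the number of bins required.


Place items sequentially using First-Fit:
  Item 0.89 -> new Bin 1
  Item 0.48 -> new Bin 2
  Item 0.19 -> Bin 2 (now 0.67)
  Item 0.83 -> new Bin 3
  Item 0.64 -> new Bin 4
Total bins used = 4

4


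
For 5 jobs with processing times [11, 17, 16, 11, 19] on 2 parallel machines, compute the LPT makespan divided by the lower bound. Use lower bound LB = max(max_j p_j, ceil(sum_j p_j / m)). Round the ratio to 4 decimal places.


LPT order: [19, 17, 16, 11, 11]
Machine loads after assignment: [41, 33]
LPT makespan = 41
Lower bound = max(max_job, ceil(total/2)) = max(19, 37) = 37
Ratio = 41 / 37 = 1.1081

1.1081


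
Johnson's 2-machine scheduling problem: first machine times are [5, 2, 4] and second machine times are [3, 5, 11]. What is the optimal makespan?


Apply Johnson's rule:
  Group 1 (a <= b): [(2, 2, 5), (3, 4, 11)]
  Group 2 (a > b): [(1, 5, 3)]
Optimal job order: [2, 3, 1]
Schedule:
  Job 2: M1 done at 2, M2 done at 7
  Job 3: M1 done at 6, M2 done at 18
  Job 1: M1 done at 11, M2 done at 21
Makespan = 21

21


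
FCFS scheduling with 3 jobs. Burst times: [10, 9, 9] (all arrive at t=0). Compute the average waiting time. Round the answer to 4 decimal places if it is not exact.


FCFS order (as given): [10, 9, 9]
Waiting times:
  Job 1: wait = 0
  Job 2: wait = 10
  Job 3: wait = 19
Sum of waiting times = 29
Average waiting time = 29/3 = 9.6667

9.6667


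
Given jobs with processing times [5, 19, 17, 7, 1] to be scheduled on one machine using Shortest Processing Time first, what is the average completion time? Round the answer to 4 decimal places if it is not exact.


Sort jobs by processing time (SPT order): [1, 5, 7, 17, 19]
Compute completion times sequentially:
  Job 1: processing = 1, completes at 1
  Job 2: processing = 5, completes at 6
  Job 3: processing = 7, completes at 13
  Job 4: processing = 17, completes at 30
  Job 5: processing = 19, completes at 49
Sum of completion times = 99
Average completion time = 99/5 = 19.8

19.8


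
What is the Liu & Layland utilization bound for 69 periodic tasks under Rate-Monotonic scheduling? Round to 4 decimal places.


Compute 2^(1/69) = 1.0100962378
Subtract 1: 1.0100962378 - 1 = 0.0100962378
Multiply by n: 69 * 0.0100962378 = 0.6966404082
Round to 4 dp: 0.6966

0.6966


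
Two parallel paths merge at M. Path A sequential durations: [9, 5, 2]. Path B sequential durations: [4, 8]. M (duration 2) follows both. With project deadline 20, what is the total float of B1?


Forward pass: ES(B1) = sum of predecessors on chain B = 0
EF = ES + duration = 0 + 4 = 4
Backward pass: LF(M) = deadline = 20; LS(M) = 20 - 2 = 18
LF(B1) = LS(M) - sum(successors on chain B) = 18 - 8 = 10
LS = LF - duration = 10 - 4 = 6
Total float = LS - ES = 6 - 0 = 6

6


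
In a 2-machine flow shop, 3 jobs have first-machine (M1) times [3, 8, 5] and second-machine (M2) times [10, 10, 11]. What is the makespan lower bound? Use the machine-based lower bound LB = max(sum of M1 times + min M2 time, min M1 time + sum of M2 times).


LB1 = sum(M1 times) + min(M2 times) = 16 + 10 = 26
LB2 = min(M1 times) + sum(M2 times) = 3 + 31 = 34
Lower bound = max(LB1, LB2) = max(26, 34) = 34

34


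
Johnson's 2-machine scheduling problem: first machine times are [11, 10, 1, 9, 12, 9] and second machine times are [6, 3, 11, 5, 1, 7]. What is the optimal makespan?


Apply Johnson's rule:
  Group 1 (a <= b): [(3, 1, 11)]
  Group 2 (a > b): [(6, 9, 7), (1, 11, 6), (4, 9, 5), (2, 10, 3), (5, 12, 1)]
Optimal job order: [3, 6, 1, 4, 2, 5]
Schedule:
  Job 3: M1 done at 1, M2 done at 12
  Job 6: M1 done at 10, M2 done at 19
  Job 1: M1 done at 21, M2 done at 27
  Job 4: M1 done at 30, M2 done at 35
  Job 2: M1 done at 40, M2 done at 43
  Job 5: M1 done at 52, M2 done at 53
Makespan = 53

53


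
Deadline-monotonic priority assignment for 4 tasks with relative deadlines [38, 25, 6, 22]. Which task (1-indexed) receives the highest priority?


Sort tasks by relative deadline (ascending):
  Task 3: deadline = 6
  Task 4: deadline = 22
  Task 2: deadline = 25
  Task 1: deadline = 38
Priority order (highest first): [3, 4, 2, 1]
Highest priority task = 3

3


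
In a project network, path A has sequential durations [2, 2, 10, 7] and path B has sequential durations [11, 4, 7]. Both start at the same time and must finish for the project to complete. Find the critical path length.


Path A total = 2 + 2 + 10 + 7 = 21
Path B total = 11 + 4 + 7 = 22
Critical path = longest path = max(21, 22) = 22

22
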